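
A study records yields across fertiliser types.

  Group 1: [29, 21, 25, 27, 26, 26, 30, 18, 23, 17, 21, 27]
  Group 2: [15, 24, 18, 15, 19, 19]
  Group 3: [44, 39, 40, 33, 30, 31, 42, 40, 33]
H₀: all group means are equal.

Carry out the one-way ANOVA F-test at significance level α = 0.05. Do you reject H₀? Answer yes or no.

reject H₀: yes

Group means [24.17, 18.33, 36.89], grand mean 27.111
SSB = Σnᵢ(x̄ᵢ−x̄)² = 1426.778; SSW = ΣΣ(x−x̄ᵢ)² = 459.889
MSB = 1426.778/2 = 713.3889; MSW = 459.889/24 = 19.1620
F = MSB/MSW = 37.2293
df = (2, 24)
p-value (upper-tail) = 0.00000
At α=0.05: p < α → reject H₀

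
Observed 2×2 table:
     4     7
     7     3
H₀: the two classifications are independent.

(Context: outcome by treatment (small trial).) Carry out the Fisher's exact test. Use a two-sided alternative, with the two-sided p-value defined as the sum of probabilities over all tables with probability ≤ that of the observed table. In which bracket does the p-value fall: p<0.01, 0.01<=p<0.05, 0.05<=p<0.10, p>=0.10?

Margins: r₁=11, r₂=10, c₁=11, c₂=10, n=21
p_obs = C(11,4)·C(10,7)/C(21,11); sum pmf over tables with pmf ≤ p_obs
p-value (two-sided) = 0.19838
→ bracket: p>=0.10

p-value bracket: p>=0.10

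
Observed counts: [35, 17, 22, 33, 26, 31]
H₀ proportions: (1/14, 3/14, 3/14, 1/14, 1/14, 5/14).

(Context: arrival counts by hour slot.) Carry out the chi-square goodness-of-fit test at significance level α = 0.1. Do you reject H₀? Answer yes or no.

reject H₀: yes

n = 164; E_i = n·p_i = [11.71, 35.14, 35.14, 11.71, 11.71, 58.57]
χ² = (35−11.71)²/11.71 + (17−35.14)²/35.14 + (22−35.14)²/35.14 + (33−11.71)²/11.71 + (26−11.71)²/11.71 + (31−58.57)²/58.57 = 129.6472
df = 5
p-value (upper-tail) = 0.00000
At α=0.1: p < α → reject H₀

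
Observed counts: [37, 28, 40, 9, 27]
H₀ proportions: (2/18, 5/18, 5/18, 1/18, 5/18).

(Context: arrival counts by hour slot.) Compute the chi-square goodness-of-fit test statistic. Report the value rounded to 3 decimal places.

n = 141; E_i = n·p_i = [15.67, 39.17, 39.17, 7.83, 39.17]
χ² = (37−15.67)²/15.67 + (28−39.17)²/39.17 + (40−39.17)²/39.17 + (9−7.83)²/7.83 + (27−39.17)²/39.17 = 36.2043
df = 4

test statistic = 36.204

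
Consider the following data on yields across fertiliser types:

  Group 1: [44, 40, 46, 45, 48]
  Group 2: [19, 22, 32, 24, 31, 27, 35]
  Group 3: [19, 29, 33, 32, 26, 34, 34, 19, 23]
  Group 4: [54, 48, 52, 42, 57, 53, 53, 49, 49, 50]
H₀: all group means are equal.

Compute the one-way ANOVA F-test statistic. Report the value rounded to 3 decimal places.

test statistic = 46.860

Group means [44.60, 27.14, 27.67, 50.70], grand mean 37.710
SSB = Σnᵢ(x̄ᵢ−x̄)² = 3614.230; SSW = ΣΣ(x−x̄ᵢ)² = 694.157
MSB = 3614.230/3 = 1204.7433; MSW = 694.157/27 = 25.7095
F = MSB/MSW = 46.8598
df = (3, 27)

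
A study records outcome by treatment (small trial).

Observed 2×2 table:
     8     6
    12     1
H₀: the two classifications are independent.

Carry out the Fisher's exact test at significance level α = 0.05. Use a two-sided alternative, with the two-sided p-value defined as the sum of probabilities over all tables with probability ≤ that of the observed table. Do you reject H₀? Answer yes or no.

reject H₀: no

Margins: r₁=14, r₂=13, c₁=20, c₂=7, n=27
p_obs = C(14,8)·C(13,12)/C(27,20); sum pmf over tables with pmf ≤ p_obs
p-value (two-sided) = 0.07681
At α=0.05: p ≥ α → fail to reject H₀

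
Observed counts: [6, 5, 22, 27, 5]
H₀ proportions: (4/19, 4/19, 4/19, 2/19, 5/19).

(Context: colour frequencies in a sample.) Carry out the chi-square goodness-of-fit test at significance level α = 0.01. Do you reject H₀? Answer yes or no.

n = 65; E_i = n·p_i = [13.68, 13.68, 13.68, 6.84, 17.11]
χ² = (6−13.68)²/13.68 + (5−13.68)²/13.68 + (22−13.68)²/13.68 + (27−6.84)²/6.84 + (5−17.11)²/17.11 = 82.8346
df = 4
p-value (upper-tail) = 0.00000
At α=0.01: p < α → reject H₀

reject H₀: yes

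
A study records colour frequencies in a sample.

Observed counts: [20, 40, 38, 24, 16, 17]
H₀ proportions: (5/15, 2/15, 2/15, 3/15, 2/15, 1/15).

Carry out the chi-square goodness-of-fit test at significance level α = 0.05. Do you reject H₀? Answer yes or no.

n = 155; E_i = n·p_i = [51.67, 20.67, 20.67, 31.00, 20.67, 10.33]
χ² = (20−51.67)²/51.67 + (40−20.67)²/20.67 + (38−20.67)²/20.67 + (24−31.00)²/31.00 + (16−20.67)²/20.67 + (17−10.33)²/10.33 = 58.9677
df = 5
p-value (upper-tail) = 0.00000
At α=0.05: p < α → reject H₀

reject H₀: yes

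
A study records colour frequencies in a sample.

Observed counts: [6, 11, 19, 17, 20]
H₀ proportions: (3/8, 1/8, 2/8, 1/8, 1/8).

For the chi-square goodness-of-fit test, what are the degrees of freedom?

df = k − 1 = 5 − 1 = 4

degrees of freedom = 4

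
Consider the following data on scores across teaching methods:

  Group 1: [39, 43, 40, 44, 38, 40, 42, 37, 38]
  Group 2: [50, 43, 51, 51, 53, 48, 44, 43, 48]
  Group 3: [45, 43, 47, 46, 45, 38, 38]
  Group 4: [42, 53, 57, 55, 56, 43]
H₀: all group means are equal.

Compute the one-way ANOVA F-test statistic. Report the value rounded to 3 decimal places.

Group means [40.11, 47.89, 43.14, 51.00], grand mean 45.161
SSB = Σnᵢ(x̄ᵢ−x̄)² = 529.559; SSW = ΣΣ(x−x̄ᵢ)² = 468.635
MSB = 529.559/3 = 176.5195; MSW = 468.635/27 = 17.3568
F = MSB/MSW = 10.1700
df = (3, 27)

test statistic = 10.170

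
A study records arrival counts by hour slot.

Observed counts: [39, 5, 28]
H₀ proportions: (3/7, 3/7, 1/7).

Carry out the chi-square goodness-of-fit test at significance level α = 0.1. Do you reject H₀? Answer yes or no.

reject H₀: yes

n = 72; E_i = n·p_i = [30.86, 30.86, 10.29]
χ² = (39−30.86)²/30.86 + (5−30.86)²/30.86 + (28−10.29)²/10.29 = 54.3241
df = 2
p-value (upper-tail) = 0.00000
At α=0.1: p < α → reject H₀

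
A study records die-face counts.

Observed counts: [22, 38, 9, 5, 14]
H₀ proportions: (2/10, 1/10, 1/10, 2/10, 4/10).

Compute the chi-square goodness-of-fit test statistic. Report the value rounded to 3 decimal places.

n = 88; E_i = n·p_i = [17.60, 8.80, 8.80, 17.60, 35.20]
χ² = (22−17.60)²/17.60 + (38−8.80)²/8.80 + (9−8.80)²/8.80 + (5−17.60)²/17.60 + (14−35.20)²/35.20 = 119.7841
df = 4

test statistic = 119.784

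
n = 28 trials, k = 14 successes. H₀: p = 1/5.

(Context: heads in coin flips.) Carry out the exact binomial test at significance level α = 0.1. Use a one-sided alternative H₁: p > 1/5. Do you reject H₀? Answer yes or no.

Exact binomial: n=28, k=14, p₀=1/5=0.2000
P(X≥14) from Σ C(n,i)·p₀^i·(1−p₀)^(n−i)
p-value (one-sided, H₁ greater) = 0.00037
At α=0.1: p < α → reject H₀

reject H₀: yes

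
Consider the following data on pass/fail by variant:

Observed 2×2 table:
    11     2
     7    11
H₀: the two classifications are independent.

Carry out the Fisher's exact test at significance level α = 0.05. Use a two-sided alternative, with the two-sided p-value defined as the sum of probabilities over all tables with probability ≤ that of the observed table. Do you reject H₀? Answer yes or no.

Margins: r₁=13, r₂=18, c₁=18, c₂=13, n=31
p_obs = C(13,11)·C(18,7)/C(31,18); sum pmf over tables with pmf ≤ p_obs
p-value (two-sided) = 0.02505
At α=0.05: p < α → reject H₀

reject H₀: yes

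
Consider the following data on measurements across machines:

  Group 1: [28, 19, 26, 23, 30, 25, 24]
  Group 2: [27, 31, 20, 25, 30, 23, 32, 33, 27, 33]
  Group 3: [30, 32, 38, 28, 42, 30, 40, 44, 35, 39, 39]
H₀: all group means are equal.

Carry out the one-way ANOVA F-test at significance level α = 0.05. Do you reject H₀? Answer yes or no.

Group means [25.00, 28.10, 36.09], grand mean 30.464
SSB = Σnᵢ(x̄ᵢ−x̄)² = 613.155; SSW = ΣΣ(x−x̄ᵢ)² = 545.809
MSB = 613.155/2 = 306.5776; MSW = 545.809/25 = 21.8324
F = MSB/MSW = 14.0423
df = (2, 25)
p-value (upper-tail) = 0.00008
At α=0.05: p < α → reject H₀

reject H₀: yes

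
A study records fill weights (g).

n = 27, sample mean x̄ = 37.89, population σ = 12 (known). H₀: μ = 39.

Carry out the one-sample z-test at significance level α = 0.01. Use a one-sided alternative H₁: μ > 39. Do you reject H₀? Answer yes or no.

SE = σ/√n = 12/√27 = 2.3094
z = (x̄−μ₀)/SE = (37.89−39)/2.3094 = -0.4806
p-value (one-sided, H₁ greater) = 0.68462
At α=0.01: p ≥ α → fail to reject H₀

reject H₀: no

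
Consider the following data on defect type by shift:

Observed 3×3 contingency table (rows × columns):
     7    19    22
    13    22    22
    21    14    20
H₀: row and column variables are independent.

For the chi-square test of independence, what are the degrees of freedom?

degrees of freedom = 4

df = (r−1)(c−1) = (3−1)·(3−1) = 4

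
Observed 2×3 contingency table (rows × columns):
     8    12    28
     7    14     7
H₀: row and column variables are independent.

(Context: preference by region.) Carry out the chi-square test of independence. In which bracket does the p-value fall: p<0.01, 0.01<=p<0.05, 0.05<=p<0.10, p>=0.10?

p-value bracket: 0.01<=p<0.05

Row totals [48, 28], col totals [15, 26, 35], n=76
χ² = (8−9.47)²/9.47 + (12−16.42)²/16.42 + (28−22.11)²/22.11 + (7−5.53)²/5.53 + (14−9.58)²/9.58 + (7−12.89)²/12.89 = 8.1197
df = 2
p-value (upper-tail) = 0.01725
→ bracket: 0.01<=p<0.05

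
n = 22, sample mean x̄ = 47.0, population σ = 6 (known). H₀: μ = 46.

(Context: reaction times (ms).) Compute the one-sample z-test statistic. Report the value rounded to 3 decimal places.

test statistic = 0.782

SE = σ/√n = 6/√22 = 1.2792
z = (x̄−μ₀)/SE = (47.0−46)/1.2792 = 0.7817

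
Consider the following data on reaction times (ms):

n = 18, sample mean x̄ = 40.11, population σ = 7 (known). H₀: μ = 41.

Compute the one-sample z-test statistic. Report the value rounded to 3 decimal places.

SE = σ/√n = 7/√18 = 1.6499
z = (x̄−μ₀)/SE = (40.11−41)/1.6499 = -0.5394

test statistic = -0.539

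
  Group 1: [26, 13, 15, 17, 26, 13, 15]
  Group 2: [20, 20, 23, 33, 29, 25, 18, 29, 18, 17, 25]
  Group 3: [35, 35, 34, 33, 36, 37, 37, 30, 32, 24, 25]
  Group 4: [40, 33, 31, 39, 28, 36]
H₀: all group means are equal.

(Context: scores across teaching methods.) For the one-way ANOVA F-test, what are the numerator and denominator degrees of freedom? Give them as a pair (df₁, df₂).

degrees of freedom = [3, 31]

k = 4 groups, N = 35 total
df = (k−1, N−k) = (4−1, 35−4) = (3, 31)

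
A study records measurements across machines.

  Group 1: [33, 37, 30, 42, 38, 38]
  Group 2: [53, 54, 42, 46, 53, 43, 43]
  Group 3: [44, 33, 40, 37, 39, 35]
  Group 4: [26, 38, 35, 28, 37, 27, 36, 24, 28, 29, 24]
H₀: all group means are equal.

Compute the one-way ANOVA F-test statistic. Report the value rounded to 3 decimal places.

Group means [36.33, 47.71, 38.00, 30.18], grand mean 37.067
SSB = Σnᵢ(x̄ᵢ−x̄)² = 1323.468; SSW = ΣΣ(x−x̄ᵢ)² = 620.398
MSB = 1323.468/3 = 441.1561; MSW = 620.398/26 = 23.8615
F = MSB/MSW = 18.4882
df = (3, 26)

test statistic = 18.488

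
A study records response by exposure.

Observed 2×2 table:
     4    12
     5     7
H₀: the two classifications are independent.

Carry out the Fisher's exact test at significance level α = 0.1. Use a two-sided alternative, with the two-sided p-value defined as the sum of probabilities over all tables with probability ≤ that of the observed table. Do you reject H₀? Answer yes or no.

Margins: r₁=16, r₂=12, c₁=9, c₂=19, n=28
p_obs = C(16,4)·C(12,5)/C(28,9); sum pmf over tables with pmf ≤ p_obs
p-value (two-sided) = 0.43188
At α=0.1: p ≥ α → fail to reject H₀

reject H₀: no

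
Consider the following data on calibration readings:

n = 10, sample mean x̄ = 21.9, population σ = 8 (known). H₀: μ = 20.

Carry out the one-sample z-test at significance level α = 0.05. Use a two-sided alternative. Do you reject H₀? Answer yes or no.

SE = σ/√n = 8/√10 = 2.5298
z = (x̄−μ₀)/SE = (21.9−20)/2.5298 = 0.7510
p-value (two-sided) = 0.45263
At α=0.05: p ≥ α → fail to reject H₀

reject H₀: no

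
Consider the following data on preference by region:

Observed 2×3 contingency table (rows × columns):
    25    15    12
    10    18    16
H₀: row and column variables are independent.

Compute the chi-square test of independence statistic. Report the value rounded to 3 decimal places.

Row totals [52, 44], col totals [35, 33, 28], n=96
χ² = (25−18.96)²/18.96 + (15−17.88)²/17.88 + (12−15.17)²/15.17 + (10−16.04)²/16.04 + (18−15.12)²/15.12 + (16−12.83)²/12.83 = 6.6523
df = 2

test statistic = 6.652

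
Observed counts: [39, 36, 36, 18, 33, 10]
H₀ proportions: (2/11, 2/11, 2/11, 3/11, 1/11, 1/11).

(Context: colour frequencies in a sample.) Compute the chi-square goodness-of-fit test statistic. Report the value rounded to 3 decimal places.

n = 172; E_i = n·p_i = [31.27, 31.27, 31.27, 46.91, 15.64, 15.64]
χ² = (39−31.27)²/31.27 + (36−31.27)²/31.27 + (36−31.27)²/31.27 + (18−46.91)²/46.91 + (33−15.64)²/15.64 + (10−15.64)²/15.64 = 42.4680
df = 5

test statistic = 42.468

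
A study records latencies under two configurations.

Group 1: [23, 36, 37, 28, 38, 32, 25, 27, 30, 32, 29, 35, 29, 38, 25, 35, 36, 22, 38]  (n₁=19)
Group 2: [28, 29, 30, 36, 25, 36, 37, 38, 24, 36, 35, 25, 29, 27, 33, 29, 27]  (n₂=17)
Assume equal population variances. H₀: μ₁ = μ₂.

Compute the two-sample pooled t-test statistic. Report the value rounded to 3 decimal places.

test statistic = 0.291

x̄₁=31.316, s₁=5.355, n₁=19
x̄₂=30.824, s₂=4.707, n₂=17
s_p² = [18·5.355² + 16·4.707²]/34 = 25.6052
SE = √(s_p²·(1/19+1/17)) = 1.6893
t = (31.316−30.824)/1.6893 = 0.2914
df = 34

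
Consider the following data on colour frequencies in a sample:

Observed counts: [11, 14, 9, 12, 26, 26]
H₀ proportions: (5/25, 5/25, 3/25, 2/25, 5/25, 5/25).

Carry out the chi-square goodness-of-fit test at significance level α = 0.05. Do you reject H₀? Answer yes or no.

n = 98; E_i = n·p_i = [19.60, 19.60, 11.76, 7.84, 19.60, 19.60]
χ² = (11−19.60)²/19.60 + (14−19.60)²/19.60 + (9−11.76)²/11.76 + (12−7.84)²/7.84 + (26−19.60)²/19.60 + (26−19.60)²/19.60 = 12.4082
df = 5
p-value (upper-tail) = 0.02960
At α=0.05: p < α → reject H₀

reject H₀: yes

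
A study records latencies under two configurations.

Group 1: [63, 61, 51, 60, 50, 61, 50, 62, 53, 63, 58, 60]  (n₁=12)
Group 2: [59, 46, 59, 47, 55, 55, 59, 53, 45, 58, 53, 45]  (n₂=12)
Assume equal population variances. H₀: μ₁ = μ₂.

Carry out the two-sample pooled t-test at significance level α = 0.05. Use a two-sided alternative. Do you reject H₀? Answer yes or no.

x̄₁=57.667, s₁=5.158, n₁=12
x̄₂=52.833, s₂=5.670, n₂=12
s_p² = [11·5.158² + 11·5.670²]/22 = 29.3788
SE = √(s_p²·(1/12+1/12)) = 2.2128
t = (57.667−52.833)/2.2128 = 2.1843
df = 22
p-value (two-sided) = 0.03989
At α=0.05: p < α → reject H₀

reject H₀: yes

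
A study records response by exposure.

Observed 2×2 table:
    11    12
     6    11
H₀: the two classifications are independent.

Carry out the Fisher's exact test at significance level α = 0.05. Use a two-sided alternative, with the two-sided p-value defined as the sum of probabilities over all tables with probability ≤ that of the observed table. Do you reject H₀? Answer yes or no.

reject H₀: no

Margins: r₁=23, r₂=17, c₁=17, c₂=23, n=40
p_obs = C(23,11)·C(17,6)/C(40,17); sum pmf over tables with pmf ≤ p_obs
p-value (two-sided) = 0.52536
At α=0.05: p ≥ α → fail to reject H₀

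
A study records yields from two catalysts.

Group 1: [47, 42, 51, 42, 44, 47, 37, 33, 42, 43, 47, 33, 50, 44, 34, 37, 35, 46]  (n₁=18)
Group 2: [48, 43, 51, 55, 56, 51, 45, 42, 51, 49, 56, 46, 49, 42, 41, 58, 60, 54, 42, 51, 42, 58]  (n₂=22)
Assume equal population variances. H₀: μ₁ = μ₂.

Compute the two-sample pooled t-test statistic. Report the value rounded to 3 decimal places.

test statistic = -4.052

x̄₁=41.889, s₁=5.789, n₁=18
x̄₂=49.545, s₂=6.069, n₂=22
s_p² = [17·5.789² + 21·6.069²]/38 = 35.3482
SE = √(s_p²·(1/18+1/22)) = 1.8896
t = (41.889−49.545)/1.8896 = -4.0520
df = 38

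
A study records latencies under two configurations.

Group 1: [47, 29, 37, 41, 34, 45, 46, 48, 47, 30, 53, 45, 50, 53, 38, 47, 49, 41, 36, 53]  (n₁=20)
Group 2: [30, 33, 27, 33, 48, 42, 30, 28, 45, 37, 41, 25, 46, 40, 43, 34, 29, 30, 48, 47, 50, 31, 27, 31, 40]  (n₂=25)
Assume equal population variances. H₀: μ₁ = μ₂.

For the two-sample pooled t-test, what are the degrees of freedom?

df = n₁ + n₂ − 2 = 20 + 25 − 2 = 43

degrees of freedom = 43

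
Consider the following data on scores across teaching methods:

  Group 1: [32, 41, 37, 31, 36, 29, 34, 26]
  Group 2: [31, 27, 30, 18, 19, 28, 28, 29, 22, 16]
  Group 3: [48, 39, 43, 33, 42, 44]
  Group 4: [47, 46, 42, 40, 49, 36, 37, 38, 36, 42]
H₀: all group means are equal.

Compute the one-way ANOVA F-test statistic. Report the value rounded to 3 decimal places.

Group means [33.25, 24.80, 41.50, 41.30], grand mean 34.588
SSB = Σnᵢ(x̄ᵢ−x̄)² = 1709.535; SSW = ΣΣ(x−x̄ᵢ)² = 764.700
MSB = 1709.535/3 = 569.8451; MSW = 764.700/30 = 25.4900
F = MSB/MSW = 22.3556
df = (3, 30)

test statistic = 22.356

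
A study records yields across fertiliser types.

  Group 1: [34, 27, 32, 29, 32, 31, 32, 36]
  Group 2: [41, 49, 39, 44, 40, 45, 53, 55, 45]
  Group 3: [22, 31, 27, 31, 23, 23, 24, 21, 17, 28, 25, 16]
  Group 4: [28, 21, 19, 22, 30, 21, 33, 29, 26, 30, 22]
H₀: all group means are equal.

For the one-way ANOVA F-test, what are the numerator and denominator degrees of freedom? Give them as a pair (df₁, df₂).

degrees of freedom = [3, 36]

k = 4 groups, N = 40 total
df = (k−1, N−k) = (4−1, 40−4) = (3, 36)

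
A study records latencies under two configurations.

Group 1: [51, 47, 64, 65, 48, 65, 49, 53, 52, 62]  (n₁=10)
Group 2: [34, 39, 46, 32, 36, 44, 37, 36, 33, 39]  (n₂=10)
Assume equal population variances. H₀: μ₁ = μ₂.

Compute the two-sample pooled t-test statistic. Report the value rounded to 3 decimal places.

x̄₁=55.600, s₁=7.486, n₁=10
x̄₂=37.600, s₂=4.551, n₂=10
s_p² = [9·7.486² + 9·4.551²]/18 = 38.3778
SE = √(s_p²·(1/10+1/10)) = 2.7705
t = (55.600−37.600)/2.7705 = 6.4971
df = 18

test statistic = 6.497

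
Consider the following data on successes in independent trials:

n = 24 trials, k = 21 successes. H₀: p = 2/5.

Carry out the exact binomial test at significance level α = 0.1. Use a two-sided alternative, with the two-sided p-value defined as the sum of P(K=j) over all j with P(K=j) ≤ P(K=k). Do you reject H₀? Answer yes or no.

Exact binomial: n=24, k=21, p₀=2/5=0.4000
P(X=j) = C(n,j)·p₀^j·(1−p₀)^(n−j); p = Σ P(X=j) over j with P(X=j) ≤ P(X=21)
p-value (two-sided) = 0.00000
At α=0.1: p < α → reject H₀

reject H₀: yes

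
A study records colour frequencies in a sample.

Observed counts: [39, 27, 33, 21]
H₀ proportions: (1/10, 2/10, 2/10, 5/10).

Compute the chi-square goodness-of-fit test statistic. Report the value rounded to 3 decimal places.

test statistic = 89.850

n = 120; E_i = n·p_i = [12.00, 24.00, 24.00, 60.00]
χ² = (39−12.00)²/12.00 + (27−24.00)²/24.00 + (33−24.00)²/24.00 + (21−60.00)²/60.00 = 89.8500
df = 3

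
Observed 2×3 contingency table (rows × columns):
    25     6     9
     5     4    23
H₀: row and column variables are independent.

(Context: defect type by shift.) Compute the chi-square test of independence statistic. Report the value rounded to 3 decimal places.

Row totals [40, 32], col totals [30, 10, 32], n=72
χ² = (25−16.67)²/16.67 + (6−5.56)²/5.56 + (9−17.78)²/17.78 + (5−13.33)²/13.33 + (4−4.44)²/4.44 + (23−14.22)²/14.22 = 19.2066
df = 2

test statistic = 19.207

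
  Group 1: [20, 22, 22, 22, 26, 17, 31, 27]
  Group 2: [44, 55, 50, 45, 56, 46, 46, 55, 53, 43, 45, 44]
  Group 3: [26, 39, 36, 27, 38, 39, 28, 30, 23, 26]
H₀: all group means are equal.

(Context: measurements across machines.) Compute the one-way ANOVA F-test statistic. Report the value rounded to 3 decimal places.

test statistic = 60.973

Group means [23.38, 48.50, 31.20], grand mean 36.033
SSB = Σnᵢ(x̄ᵢ−x̄)² = 3380.492; SSW = ΣΣ(x−x̄ᵢ)² = 748.475
MSB = 3380.492/2 = 1690.2458; MSW = 748.475/27 = 27.7213
F = MSB/MSW = 60.9728
df = (2, 27)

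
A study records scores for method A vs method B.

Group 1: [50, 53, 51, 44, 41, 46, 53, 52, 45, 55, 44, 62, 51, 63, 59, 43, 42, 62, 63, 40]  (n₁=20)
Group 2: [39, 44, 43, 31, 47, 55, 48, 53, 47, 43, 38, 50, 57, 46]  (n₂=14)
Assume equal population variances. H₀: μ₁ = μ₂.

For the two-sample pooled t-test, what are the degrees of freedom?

degrees of freedom = 32

df = n₁ + n₂ − 2 = 20 + 14 − 2 = 32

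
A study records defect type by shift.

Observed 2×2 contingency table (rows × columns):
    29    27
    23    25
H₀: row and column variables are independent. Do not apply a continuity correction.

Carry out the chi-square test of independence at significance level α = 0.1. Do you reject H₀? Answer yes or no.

Row totals [56, 48], col totals [52, 52], n=104
χ² = (29−28.00)²/28.00 + (27−28.00)²/28.00 + (23−24.00)²/24.00 + (25−24.00)²/24.00 = 0.1548
df = 1
p-value (upper-tail) = 0.69403
At α=0.1: p ≥ α → fail to reject H₀

reject H₀: no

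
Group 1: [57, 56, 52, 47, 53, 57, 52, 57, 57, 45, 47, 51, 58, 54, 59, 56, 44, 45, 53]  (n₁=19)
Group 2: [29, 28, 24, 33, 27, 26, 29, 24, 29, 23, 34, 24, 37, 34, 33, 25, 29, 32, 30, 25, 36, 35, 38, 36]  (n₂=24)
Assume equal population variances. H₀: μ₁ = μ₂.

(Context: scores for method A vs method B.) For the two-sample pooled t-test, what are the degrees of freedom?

degrees of freedom = 41

df = n₁ + n₂ − 2 = 19 + 24 − 2 = 41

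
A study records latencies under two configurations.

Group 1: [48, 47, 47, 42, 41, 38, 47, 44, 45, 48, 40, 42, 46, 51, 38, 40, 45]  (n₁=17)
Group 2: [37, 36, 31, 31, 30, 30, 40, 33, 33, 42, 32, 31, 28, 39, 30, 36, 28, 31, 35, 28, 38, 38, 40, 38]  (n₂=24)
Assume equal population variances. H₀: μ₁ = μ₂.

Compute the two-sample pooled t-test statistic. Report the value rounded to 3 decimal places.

x̄₁=44.059, s₁=3.832, n₁=17
x̄₂=33.958, s₂=4.298, n₂=24
s_p² = [16·3.832² + 23·4.298²]/39 = 16.9205
SE = √(s_p²·(1/17+1/24)) = 1.3040
t = (44.059−33.958)/1.3040 = 7.7459
df = 39

test statistic = 7.746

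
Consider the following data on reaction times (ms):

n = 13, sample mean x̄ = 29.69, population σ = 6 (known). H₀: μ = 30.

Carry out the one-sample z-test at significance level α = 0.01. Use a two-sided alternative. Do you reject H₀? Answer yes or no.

reject H₀: no

SE = σ/√n = 6/√13 = 1.6641
z = (x̄−μ₀)/SE = (29.69−30)/1.6641 = -0.1863
p-value (two-sided) = 0.85222
At α=0.01: p ≥ α → fail to reject H₀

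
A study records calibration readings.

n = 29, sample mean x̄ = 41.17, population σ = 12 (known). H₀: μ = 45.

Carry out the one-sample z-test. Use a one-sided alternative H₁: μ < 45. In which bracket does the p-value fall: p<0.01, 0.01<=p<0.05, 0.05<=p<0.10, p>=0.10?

SE = σ/√n = 12/√29 = 2.2283
z = (x̄−μ₀)/SE = (41.17−45)/2.2283 = -1.7188
p-value (one-sided, H₁ less) = 0.04283
→ bracket: 0.01<=p<0.05

p-value bracket: 0.01<=p<0.05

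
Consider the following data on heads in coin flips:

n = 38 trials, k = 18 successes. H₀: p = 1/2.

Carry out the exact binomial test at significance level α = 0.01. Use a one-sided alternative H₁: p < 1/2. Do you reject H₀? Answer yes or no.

Exact binomial: n=38, k=18, p₀=1/2=0.5000
P(X≤18) from Σ C(n,i)·p₀^i·(1−p₀)^(n−i)
p-value (one-sided, H₁ less) = 0.43571
At α=0.01: p ≥ α → fail to reject H₀

reject H₀: no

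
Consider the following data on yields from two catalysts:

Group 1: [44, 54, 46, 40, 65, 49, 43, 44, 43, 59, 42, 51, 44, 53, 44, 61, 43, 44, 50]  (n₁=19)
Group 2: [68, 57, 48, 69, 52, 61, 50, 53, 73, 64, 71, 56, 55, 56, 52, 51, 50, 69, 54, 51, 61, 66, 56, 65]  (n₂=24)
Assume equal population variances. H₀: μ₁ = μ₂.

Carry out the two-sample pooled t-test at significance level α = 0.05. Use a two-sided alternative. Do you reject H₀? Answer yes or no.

reject H₀: yes

x̄₁=48.368, s₁=7.112, n₁=19
x̄₂=58.667, s₂=7.671, n₂=24
s_p² = [18·7.112² + 23·7.671²]/41 = 55.2135
SE = √(s_p²·(1/19+1/24)) = 2.2818
t = (48.368−58.667)/2.2818 = -4.5132
df = 41
p-value (two-sided) = 0.00005
At α=0.05: p < α → reject H₀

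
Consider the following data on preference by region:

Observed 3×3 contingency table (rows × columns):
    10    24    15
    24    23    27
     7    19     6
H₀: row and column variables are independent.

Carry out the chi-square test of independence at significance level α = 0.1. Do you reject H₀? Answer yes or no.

Row totals [49, 74, 32], col totals [41, 66, 48], n=155
χ² = (10−12.96)²/12.96 + (24−20.86)²/20.86 + (15−15.17)²/15.17 + (24−19.57)²/19.57 + (23−31.51)²/31.51 + (27−22.92)²/22.92 + (7−8.46)²/8.46 + (19−13.63)²/13.63 + (6−9.91)²/9.91 = 9.0919
df = 4
p-value (upper-tail) = 0.05884
At α=0.1: p < α → reject H₀

reject H₀: yes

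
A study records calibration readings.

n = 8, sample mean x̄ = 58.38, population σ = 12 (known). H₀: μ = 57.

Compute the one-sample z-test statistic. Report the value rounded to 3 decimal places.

test statistic = 0.325

SE = σ/√n = 12/√8 = 4.2426
z = (x̄−μ₀)/SE = (58.38−57)/4.2426 = 0.3253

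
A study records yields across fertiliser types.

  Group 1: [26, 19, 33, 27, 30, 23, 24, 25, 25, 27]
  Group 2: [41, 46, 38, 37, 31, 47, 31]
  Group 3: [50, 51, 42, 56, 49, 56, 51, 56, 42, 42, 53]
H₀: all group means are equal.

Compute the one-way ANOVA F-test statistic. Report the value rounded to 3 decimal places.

Group means [25.90, 38.71, 49.82], grand mean 38.500
SSB = Σnᵢ(x̄ᵢ−x̄)² = 2997.035; SSW = ΣΣ(x−x̄ᵢ)² = 691.965
MSB = 2997.035/2 = 1498.5175; MSW = 691.965/25 = 27.6786
F = MSB/MSW = 54.1399
df = (2, 25)

test statistic = 54.140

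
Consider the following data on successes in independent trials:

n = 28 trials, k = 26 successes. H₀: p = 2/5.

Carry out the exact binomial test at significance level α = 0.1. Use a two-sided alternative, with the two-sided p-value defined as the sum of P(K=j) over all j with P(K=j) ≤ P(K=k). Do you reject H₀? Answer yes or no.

Exact binomial: n=28, k=26, p₀=2/5=0.4000
P(X=j) = C(n,j)·p₀^j·(1−p₀)^(n−j); p = Σ P(X=j) over j with P(X=j) ≤ P(X=26)
p-value (two-sided) = 0.00000
At α=0.1: p < α → reject H₀

reject H₀: yes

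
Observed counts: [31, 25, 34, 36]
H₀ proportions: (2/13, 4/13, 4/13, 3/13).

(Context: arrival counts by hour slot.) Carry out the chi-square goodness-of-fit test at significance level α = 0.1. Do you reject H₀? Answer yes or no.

reject H₀: yes

n = 126; E_i = n·p_i = [19.38, 38.77, 38.77, 29.08]
χ² = (31−19.38)²/19.38 + (25−38.77)²/38.77 + (34−38.77)²/38.77 + (36−29.08)²/29.08 = 14.0853
df = 3
p-value (upper-tail) = 0.00279
At α=0.1: p < α → reject H₀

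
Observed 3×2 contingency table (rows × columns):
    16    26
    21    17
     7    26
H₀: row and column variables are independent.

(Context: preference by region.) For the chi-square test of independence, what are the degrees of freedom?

df = (r−1)(c−1) = (3−1)·(2−1) = 2

degrees of freedom = 2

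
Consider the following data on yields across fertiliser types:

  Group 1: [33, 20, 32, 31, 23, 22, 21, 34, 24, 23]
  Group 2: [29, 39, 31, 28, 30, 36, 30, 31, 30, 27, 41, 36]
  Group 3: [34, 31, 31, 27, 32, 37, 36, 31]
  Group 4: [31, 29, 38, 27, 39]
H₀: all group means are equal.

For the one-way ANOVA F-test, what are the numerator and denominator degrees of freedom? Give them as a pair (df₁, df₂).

degrees of freedom = [3, 31]

k = 4 groups, N = 35 total
df = (k−1, N−k) = (4−1, 35−4) = (3, 31)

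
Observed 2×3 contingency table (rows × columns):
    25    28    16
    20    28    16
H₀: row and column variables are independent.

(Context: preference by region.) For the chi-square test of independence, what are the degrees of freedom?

df = (r−1)(c−1) = (2−1)·(3−1) = 2

degrees of freedom = 2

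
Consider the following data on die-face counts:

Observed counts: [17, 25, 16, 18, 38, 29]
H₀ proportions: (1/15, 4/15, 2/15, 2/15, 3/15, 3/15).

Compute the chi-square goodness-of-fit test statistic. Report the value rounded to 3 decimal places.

test statistic = 14.019

n = 143; E_i = n·p_i = [9.53, 38.13, 19.07, 19.07, 28.60, 28.60]
χ² = (17−9.53)²/9.53 + (25−38.13)²/38.13 + (16−19.07)²/19.07 + (18−19.07)²/19.07 + (38−28.60)²/28.60 + (29−28.60)²/28.60 = 14.0192
df = 5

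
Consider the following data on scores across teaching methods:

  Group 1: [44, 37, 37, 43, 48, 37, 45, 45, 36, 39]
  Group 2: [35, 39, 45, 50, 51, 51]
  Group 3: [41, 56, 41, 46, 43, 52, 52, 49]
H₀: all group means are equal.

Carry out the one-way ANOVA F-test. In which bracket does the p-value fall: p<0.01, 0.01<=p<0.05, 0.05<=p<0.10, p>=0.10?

Group means [41.10, 45.17, 47.50], grand mean 44.250
SSB = Σnᵢ(x̄ᵢ−x̄)² = 188.767; SSW = ΣΣ(x−x̄ᵢ)² = 625.733
MSB = 188.767/2 = 94.3833; MSW = 625.733/21 = 29.7968
F = MSB/MSW = 3.1676
df = (2, 21)
p-value (upper-tail) = 0.06277
→ bracket: 0.05<=p<0.10

p-value bracket: 0.05<=p<0.10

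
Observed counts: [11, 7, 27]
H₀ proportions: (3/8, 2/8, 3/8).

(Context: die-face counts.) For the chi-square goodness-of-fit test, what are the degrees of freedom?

df = k − 1 = 3 − 1 = 2

degrees of freedom = 2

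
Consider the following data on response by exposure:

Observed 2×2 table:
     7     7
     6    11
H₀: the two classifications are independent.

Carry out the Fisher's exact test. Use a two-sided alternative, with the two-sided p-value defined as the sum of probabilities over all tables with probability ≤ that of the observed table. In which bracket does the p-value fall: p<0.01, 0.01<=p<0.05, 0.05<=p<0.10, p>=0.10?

p-value bracket: p>=0.10

Margins: r₁=14, r₂=17, c₁=13, c₂=18, n=31
p_obs = C(14,7)·C(17,6)/C(31,13); sum pmf over tables with pmf ≤ p_obs
p-value (two-sided) = 0.48088
→ bracket: p>=0.10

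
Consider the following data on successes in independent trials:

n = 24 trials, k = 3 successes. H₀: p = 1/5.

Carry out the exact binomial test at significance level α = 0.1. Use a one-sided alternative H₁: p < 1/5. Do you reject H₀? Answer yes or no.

Exact binomial: n=24, k=3, p₀=1/5=0.2000
P(X≤3) from Σ C(n,i)·p₀^i·(1−p₀)^(n−i)
p-value (one-sided, H₁ less) = 0.26386
At α=0.1: p ≥ α → fail to reject H₀

reject H₀: no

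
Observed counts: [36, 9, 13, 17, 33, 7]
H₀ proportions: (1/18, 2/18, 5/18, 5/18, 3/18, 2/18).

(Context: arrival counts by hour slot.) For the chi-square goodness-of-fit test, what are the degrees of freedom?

df = k − 1 = 6 − 1 = 5

degrees of freedom = 5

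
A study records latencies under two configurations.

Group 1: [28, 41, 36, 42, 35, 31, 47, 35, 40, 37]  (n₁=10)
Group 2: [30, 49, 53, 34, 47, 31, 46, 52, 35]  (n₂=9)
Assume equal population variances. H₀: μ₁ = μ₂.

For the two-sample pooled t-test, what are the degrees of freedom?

df = n₁ + n₂ − 2 = 10 + 9 − 2 = 17

degrees of freedom = 17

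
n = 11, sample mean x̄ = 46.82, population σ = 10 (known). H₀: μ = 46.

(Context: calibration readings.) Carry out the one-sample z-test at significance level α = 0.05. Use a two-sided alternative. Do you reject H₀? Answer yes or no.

reject H₀: no

SE = σ/√n = 10/√11 = 3.0151
z = (x̄−μ₀)/SE = (46.82−46)/3.0151 = 0.2720
p-value (two-sided) = 0.78565
At α=0.05: p ≥ α → fail to reject H₀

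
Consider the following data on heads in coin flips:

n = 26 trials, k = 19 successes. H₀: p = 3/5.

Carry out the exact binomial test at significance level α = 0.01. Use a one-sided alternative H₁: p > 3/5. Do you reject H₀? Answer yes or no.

Exact binomial: n=26, k=19, p₀=3/5=0.6000
P(X≥19) from Σ C(n,i)·p₀^i·(1−p₀)^(n−i)
p-value (one-sided, H₁ greater) = 0.12156
At α=0.01: p ≥ α → fail to reject H₀

reject H₀: no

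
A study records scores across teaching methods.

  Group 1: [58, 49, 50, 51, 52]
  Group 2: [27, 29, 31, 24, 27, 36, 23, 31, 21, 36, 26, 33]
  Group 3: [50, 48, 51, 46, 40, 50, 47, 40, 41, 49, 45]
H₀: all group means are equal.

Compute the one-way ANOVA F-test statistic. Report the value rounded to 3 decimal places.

Group means [52.00, 28.67, 46.09], grand mean 39.679
SSB = Σnᵢ(x̄ᵢ−x̄)² = 2666.531; SSW = ΣΣ(x−x̄ᵢ)² = 481.576
MSB = 2666.531/2 = 1333.2657; MSW = 481.576/25 = 19.2630
F = MSB/MSW = 69.2137
df = (2, 25)

test statistic = 69.214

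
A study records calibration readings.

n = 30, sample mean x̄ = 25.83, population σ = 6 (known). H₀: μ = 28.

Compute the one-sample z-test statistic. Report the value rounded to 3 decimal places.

SE = σ/√n = 6/√30 = 1.0954
z = (x̄−μ₀)/SE = (25.83−28)/1.0954 = -1.9809

test statistic = -1.981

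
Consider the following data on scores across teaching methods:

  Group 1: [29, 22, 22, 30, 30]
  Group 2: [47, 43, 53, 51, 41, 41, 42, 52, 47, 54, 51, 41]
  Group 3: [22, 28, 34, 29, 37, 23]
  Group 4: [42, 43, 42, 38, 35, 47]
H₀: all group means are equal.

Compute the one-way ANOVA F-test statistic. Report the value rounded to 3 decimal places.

Group means [26.60, 46.92, 28.83, 41.17], grand mean 38.483
SSB = Σnᵢ(x̄ᵢ−x̄)² = 2161.458; SSW = ΣΣ(x−x̄ᵢ)² = 623.783
MSB = 2161.458/3 = 720.4860; MSW = 623.783/25 = 24.9513
F = MSB/MSW = 28.8757
df = (3, 25)

test statistic = 28.876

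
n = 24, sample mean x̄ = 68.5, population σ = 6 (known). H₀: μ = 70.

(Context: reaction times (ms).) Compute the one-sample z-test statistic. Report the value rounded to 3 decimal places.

test statistic = -1.225

SE = σ/√n = 6/√24 = 1.2247
z = (x̄−μ₀)/SE = (68.5−70)/1.2247 = -1.2247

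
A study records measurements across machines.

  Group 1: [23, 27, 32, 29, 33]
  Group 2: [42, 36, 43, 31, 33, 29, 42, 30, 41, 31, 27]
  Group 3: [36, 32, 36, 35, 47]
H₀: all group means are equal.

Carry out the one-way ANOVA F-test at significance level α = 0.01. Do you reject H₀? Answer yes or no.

reject H₀: no

Group means [28.80, 35.00, 37.20], grand mean 34.048
SSB = Σnᵢ(x̄ᵢ−x̄)² = 197.352; SSW = ΣΣ(x−x̄ᵢ)² = 555.600
MSB = 197.352/2 = 98.6762; MSW = 555.600/18 = 30.8667
F = MSB/MSW = 3.1969
df = (2, 18)
p-value (upper-tail) = 0.06486
At α=0.01: p ≥ α → fail to reject H₀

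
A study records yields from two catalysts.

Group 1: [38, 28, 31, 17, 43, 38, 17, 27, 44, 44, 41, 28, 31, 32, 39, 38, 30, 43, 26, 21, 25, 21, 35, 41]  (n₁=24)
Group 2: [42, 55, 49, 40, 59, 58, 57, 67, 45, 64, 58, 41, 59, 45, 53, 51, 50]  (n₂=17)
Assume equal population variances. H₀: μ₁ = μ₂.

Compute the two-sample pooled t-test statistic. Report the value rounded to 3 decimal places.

test statistic = -7.569

x̄₁=32.417, s₁=8.582, n₁=24
x̄₂=52.529, s₂=8.086, n₂=17
s_p² = [23·8.582² + 16·8.086²]/39 = 70.2582
SE = √(s_p²·(1/24+1/17)) = 2.6571
t = (32.417−52.529)/2.6571 = -7.5694
df = 39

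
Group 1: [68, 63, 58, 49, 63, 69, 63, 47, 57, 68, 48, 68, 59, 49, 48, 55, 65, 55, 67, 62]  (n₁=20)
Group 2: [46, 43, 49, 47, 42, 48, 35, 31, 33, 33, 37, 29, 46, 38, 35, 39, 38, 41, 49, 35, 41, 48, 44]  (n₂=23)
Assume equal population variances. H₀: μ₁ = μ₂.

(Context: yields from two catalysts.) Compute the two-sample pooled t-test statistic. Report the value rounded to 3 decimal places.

test statistic = 8.877

x̄₁=59.050, s₁=7.688, n₁=20
x̄₂=40.304, s₂=6.153, n₂=23
s_p² = [19·7.688² + 22·6.153²]/41 = 47.7029
SE = √(s_p²·(1/20+1/23)) = 2.1117
t = (59.050−40.304)/2.1117 = 8.8771
df = 41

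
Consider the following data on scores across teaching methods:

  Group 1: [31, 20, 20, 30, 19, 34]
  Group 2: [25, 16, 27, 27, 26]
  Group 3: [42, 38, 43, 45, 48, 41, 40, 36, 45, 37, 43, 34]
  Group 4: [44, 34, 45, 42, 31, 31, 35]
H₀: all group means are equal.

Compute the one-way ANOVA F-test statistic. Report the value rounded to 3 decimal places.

Group means [25.67, 24.20, 41.00, 37.43], grand mean 34.300
SSB = Σnᵢ(x̄ᵢ−x̄)² = 1564.452; SSW = ΣΣ(x−x̄ᵢ)² = 723.848
MSB = 1564.452/3 = 521.4841; MSW = 723.848/26 = 27.8403
F = MSB/MSW = 18.7313
df = (3, 26)

test statistic = 18.731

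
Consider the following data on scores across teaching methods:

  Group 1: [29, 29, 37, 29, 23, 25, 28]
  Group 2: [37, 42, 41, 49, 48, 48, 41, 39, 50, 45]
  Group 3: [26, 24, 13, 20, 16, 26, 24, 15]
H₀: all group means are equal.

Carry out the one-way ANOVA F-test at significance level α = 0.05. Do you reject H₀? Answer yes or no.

Group means [28.57, 44.00, 20.50], grand mean 32.160
SSB = Σnᵢ(x̄ᵢ−x̄)² = 2579.646; SSW = ΣΣ(x−x̄ᵢ)² = 497.714
MSB = 2579.646/2 = 1289.8229; MSW = 497.714/22 = 22.6234
F = MSB/MSW = 57.0128
df = (2, 22)
p-value (upper-tail) = 0.00000
At α=0.05: p < α → reject H₀

reject H₀: yes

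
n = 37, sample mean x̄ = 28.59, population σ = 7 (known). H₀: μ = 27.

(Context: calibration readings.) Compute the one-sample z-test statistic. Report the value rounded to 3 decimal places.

SE = σ/√n = 7/√37 = 1.1508
z = (x̄−μ₀)/SE = (28.59−27)/1.1508 = 1.3817

test statistic = 1.382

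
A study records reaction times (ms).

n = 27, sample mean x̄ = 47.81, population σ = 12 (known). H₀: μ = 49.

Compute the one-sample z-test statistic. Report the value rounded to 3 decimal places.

test statistic = -0.515

SE = σ/√n = 12/√27 = 2.3094
z = (x̄−μ₀)/SE = (47.81−49)/2.3094 = -0.5153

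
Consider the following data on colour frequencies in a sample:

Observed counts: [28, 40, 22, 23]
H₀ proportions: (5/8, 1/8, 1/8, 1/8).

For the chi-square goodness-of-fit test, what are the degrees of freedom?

df = k − 1 = 4 − 1 = 3

degrees of freedom = 3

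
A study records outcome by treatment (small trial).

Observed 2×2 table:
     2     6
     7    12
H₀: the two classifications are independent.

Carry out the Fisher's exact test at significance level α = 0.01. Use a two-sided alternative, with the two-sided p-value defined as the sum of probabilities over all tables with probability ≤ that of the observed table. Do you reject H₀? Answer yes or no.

reject H₀: no

Margins: r₁=8, r₂=19, c₁=9, c₂=18, n=27
p_obs = C(8,2)·C(19,7)/C(27,9); sum pmf over tables with pmf ≤ p_obs
p-value (two-sided) = 0.67582
At α=0.01: p ≥ α → fail to reject H₀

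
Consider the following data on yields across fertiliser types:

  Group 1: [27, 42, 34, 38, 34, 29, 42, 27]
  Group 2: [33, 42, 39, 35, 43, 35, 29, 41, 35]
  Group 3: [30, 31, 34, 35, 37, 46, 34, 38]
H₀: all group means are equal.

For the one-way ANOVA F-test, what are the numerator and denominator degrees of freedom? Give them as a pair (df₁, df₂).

k = 3 groups, N = 25 total
df = (k−1, N−k) = (3−1, 25−3) = (2, 22)

degrees of freedom = [2, 22]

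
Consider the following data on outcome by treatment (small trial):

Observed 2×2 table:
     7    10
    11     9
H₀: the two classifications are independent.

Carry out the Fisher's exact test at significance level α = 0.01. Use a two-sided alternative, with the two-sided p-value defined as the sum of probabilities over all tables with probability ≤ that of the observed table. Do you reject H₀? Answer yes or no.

reject H₀: no

Margins: r₁=17, r₂=20, c₁=18, c₂=19, n=37
p_obs = C(17,7)·C(20,11)/C(37,18); sum pmf over tables with pmf ≤ p_obs
p-value (two-sided) = 0.51481
At α=0.01: p ≥ α → fail to reject H₀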